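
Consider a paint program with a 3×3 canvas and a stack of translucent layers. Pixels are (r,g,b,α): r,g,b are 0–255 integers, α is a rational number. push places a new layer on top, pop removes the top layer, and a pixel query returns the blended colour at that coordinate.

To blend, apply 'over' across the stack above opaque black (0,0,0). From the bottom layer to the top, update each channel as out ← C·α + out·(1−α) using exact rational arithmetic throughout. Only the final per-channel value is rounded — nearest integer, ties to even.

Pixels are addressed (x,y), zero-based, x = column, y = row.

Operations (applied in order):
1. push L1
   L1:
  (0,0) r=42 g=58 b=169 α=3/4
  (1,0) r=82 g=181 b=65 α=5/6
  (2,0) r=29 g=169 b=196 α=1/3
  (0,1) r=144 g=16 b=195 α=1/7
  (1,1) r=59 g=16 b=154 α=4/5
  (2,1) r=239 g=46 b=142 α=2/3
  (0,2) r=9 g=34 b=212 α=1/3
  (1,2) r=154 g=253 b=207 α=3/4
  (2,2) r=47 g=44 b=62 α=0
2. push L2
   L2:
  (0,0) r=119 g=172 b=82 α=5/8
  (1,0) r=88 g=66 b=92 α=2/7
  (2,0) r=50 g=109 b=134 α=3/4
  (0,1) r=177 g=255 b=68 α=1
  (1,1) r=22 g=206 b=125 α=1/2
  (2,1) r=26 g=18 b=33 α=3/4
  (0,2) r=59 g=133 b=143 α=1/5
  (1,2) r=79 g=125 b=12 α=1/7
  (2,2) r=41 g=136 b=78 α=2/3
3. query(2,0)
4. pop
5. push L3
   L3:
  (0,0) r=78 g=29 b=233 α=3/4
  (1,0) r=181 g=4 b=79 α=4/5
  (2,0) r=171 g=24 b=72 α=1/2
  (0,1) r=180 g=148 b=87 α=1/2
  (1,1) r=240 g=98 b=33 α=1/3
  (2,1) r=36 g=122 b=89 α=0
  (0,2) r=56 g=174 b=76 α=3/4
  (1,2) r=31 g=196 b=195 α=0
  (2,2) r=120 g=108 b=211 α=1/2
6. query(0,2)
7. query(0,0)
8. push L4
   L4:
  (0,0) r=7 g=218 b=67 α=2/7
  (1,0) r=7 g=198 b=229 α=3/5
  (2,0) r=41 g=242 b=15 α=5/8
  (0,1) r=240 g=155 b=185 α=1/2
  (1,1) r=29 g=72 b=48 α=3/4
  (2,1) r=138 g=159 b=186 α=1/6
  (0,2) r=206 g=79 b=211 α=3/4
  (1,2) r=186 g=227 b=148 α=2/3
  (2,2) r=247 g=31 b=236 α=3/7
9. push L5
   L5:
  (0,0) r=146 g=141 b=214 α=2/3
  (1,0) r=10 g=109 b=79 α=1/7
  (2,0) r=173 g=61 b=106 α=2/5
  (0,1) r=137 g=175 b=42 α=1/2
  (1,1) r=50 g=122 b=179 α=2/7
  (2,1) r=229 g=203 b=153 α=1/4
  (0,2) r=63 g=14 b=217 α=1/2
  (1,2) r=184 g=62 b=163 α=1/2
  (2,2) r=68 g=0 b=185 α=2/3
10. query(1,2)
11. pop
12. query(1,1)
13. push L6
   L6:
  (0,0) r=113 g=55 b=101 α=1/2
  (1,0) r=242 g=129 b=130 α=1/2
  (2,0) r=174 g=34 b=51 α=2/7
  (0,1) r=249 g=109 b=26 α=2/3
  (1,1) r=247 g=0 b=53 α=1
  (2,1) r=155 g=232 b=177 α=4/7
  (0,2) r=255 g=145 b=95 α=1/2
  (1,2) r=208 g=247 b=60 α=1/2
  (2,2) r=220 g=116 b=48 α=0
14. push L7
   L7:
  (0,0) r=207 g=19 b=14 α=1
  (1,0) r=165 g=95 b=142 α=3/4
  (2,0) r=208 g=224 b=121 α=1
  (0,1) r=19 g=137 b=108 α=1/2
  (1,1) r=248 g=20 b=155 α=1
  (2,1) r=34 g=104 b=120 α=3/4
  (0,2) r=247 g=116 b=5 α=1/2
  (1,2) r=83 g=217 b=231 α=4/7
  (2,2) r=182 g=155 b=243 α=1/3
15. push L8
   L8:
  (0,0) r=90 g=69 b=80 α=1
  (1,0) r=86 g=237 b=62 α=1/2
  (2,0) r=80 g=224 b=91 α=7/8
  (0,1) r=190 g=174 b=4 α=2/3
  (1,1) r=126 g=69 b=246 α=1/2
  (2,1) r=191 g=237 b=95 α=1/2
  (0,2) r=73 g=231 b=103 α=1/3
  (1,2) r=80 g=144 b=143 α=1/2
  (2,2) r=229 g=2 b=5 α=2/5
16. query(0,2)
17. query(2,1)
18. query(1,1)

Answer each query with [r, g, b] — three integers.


query (2,0) [L1,L2] — begin 0,0,0
+L1 (α=1/3) → [29/3, 169/3, 196/3]
+L2 (α=3/4) → [479/12, 575/6, 701/6]
→ [40, 96, 117]

(0,2) stack=L1,L3; from [0,0,0]:
+L1 (α=1/3) → [3, 34/3, 212/3]
+L3 (α=3/4) → [171/4, 400/3, 224/3]
rounded: [43, 133, 75]

query (0,0) [L1,L3] — begin 0,0,0
+L1 (α=3/4) → [63/2, 87/2, 507/4]
+L3 (α=3/4) → [531/8, 261/8, 3303/16]
= [66, 33, 206]

query (1,2) [L1,L3,L4,L5] — begin 0,0,0
+L1 (α=3/4) → [231/2, 759/4, 621/4]
+L3 (α=0) → [231/2, 759/4, 621/4]
+L4 (α=2/3) → [325/2, 2575/12, 1805/12]
+L5 (α=1/2) → [693/4, 3319/24, 3761/24]
= [173, 138, 157]

query (1,1) [L1,L3,L4] — begin 0,0,0
+L1 (α=4/5) → [236/5, 64/5, 616/5]
+L3 (α=1/3) → [1672/15, 206/5, 1397/15]
+L4 (α=3/4) → [2977/60, 643/10, 3557/60]
→ [50, 64, 59]

(0,2) stack=L1,L3,L4,L6,L7,L8; from [0,0,0]:
after L1 α=1/3: [3, 34/3, 212/3]
after L3 α=3/4: [171/4, 400/3, 224/3]
after L4 α=3/4: [2643/16, 1111/12, 2123/12]
after L6 α=1/2: [6723/32, 2851/24, 3263/24]
after L7 α=1/2: [14627/64, 5635/48, 3383/48]
after L8 α=1/3: [16963/96, 11179/72, 5855/72]
= [177, 155, 81]

at x=2,y=1 over L1,L3,L4,L6,L7,L8:
+L1 (α=2/3) → [478/3, 92/3, 284/3]
+L3 (α=0) → [478/3, 92/3, 284/3]
+L4 (α=1/6) → [1402/9, 937/18, 989/9]
+L6 (α=4/7) → [466/3, 6505/42, 3113/21]
+L7 (α=3/4) → [193/3, 19609/168, 10673/84]
+L8 (α=1/2) → [383/3, 59425/336, 18653/168]
rounded: [128, 177, 111]

query (1,1) [L1,L3,L4,L6,L7,L8] — begin 0,0,0
L1 α=4/5: [236/5, 64/5, 616/5]
L3 α=1/3: [1672/15, 206/5, 1397/15]
L4 α=3/4: [2977/60, 643/10, 3557/60]
L6 α=1: [247, 0, 53]
L7 α=1: [248, 20, 155]
L8 α=1/2: [187, 89/2, 401/2]
→ [187, 44, 200]


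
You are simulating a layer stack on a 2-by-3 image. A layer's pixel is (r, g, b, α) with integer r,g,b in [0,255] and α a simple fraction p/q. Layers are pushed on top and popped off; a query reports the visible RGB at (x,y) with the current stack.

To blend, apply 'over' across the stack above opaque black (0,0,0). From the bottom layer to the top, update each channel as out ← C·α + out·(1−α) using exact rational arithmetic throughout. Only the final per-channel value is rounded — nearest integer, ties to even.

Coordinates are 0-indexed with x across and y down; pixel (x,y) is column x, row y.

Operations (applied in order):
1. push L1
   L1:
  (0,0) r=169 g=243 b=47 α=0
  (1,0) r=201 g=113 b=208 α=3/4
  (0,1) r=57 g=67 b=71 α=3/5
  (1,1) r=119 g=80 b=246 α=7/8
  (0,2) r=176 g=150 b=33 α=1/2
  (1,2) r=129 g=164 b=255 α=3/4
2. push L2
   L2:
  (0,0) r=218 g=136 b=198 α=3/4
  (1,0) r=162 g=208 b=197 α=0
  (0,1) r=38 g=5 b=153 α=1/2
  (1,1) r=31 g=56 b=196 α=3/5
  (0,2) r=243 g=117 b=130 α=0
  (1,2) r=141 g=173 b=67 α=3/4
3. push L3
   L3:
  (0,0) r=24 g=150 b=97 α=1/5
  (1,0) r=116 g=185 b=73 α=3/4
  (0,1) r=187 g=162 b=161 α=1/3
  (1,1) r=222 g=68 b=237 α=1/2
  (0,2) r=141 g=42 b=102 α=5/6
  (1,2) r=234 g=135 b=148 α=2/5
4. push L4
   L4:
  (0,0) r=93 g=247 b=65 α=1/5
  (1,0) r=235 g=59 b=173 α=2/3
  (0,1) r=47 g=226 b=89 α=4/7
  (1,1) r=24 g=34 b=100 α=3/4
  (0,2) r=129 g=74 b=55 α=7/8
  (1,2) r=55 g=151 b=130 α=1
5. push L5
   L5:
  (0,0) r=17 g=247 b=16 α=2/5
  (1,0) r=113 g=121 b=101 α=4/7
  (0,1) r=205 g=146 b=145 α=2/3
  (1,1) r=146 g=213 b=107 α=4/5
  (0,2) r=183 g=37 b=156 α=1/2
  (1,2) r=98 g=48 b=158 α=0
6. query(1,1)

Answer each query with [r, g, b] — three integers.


(1,1) stack=L1,L2,L3,L4,L5; from [0,0,0]:
L1 α=7/8: [833/8, 70, 861/4]
L2 α=3/5: [241/4, 308/5, 2037/10]
L3 α=1/2: [1129/8, 324/5, 4407/20]
L4 α=3/4: [1705/32, 417/10, 10407/80]
L5 α=4/5: [20393/160, 8937/50, 44647/400]
→ [127, 179, 112]


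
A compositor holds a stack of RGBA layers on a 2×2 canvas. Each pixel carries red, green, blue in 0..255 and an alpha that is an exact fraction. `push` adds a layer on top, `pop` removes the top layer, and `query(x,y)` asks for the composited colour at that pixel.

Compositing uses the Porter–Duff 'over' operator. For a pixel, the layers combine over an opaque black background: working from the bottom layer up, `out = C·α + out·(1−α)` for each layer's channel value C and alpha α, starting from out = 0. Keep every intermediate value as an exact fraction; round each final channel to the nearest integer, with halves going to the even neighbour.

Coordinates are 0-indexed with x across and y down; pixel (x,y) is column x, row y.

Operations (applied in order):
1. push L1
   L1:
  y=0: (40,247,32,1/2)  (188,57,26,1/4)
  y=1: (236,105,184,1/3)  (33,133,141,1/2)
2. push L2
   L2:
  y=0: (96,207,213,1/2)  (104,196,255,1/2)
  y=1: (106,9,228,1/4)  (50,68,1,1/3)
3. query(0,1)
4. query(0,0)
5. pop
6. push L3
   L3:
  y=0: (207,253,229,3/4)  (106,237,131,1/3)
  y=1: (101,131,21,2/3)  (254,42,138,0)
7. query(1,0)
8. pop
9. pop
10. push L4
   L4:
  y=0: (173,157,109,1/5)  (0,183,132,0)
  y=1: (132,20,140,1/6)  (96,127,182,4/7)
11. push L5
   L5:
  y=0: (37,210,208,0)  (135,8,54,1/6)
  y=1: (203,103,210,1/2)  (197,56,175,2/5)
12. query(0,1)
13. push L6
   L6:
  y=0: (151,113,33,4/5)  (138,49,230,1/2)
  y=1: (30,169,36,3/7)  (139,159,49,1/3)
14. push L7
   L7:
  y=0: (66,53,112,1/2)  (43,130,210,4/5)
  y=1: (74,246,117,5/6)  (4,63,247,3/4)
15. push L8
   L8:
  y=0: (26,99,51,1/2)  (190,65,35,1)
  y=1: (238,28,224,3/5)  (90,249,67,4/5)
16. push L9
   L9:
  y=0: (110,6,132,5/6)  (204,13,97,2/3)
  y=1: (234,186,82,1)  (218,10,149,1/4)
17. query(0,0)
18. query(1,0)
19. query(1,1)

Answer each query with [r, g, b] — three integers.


(0,1) stack=L1,L2; from [0,0,0]:
L1 α=1/3: [236/3, 35, 184/3]
L2 α=1/4: [171/2, 57/2, 103]
= [86, 28, 103]

(0,0) stack=L1,L2; from [0,0,0]:
after L1 α=1/2: [20, 247/2, 16]
after L2 α=1/2: [58, 661/4, 229/2]
= [58, 165, 114]

query (1,0) [L1,L3] — begin 0,0,0
+L1 (α=1/4) → [47, 57/4, 13/2]
+L3 (α=1/3) → [200/3, 177/2, 48]
→ [67, 88, 48]

at x=0,y=1 over L4,L5:
after L4 α=1/6: [22, 10/3, 70/3]
after L5 α=1/2: [225/2, 319/6, 350/3]
→ [112, 53, 117]

at x=0,y=0 over L4,L5,L6,L7,L8,L9:
after L4 α=1/5: [173/5, 157/5, 109/5]
after L5 α=0: [173/5, 157/5, 109/5]
after L6 α=4/5: [3193/25, 2417/25, 769/25]
after L7 α=1/2: [4843/50, 1871/25, 3569/50]
after L8 α=1/2: [6143/100, 2173/25, 6119/100]
after L9 α=5/6: [20381/200, 2923/150, 72119/600]
= [102, 19, 120]

(1,0) stack=L4,L5,L6,L7,L8,L9; from [0,0,0]:
after L4 α=0: [0, 0, 0]
after L5 α=1/6: [45/2, 4/3, 9]
after L6 α=1/2: [321/4, 151/6, 239/2]
after L7 α=4/5: [1009/20, 3271/30, 1919/10]
after L8 α=1: [190, 65, 35]
after L9 α=2/3: [598/3, 91/3, 229/3]
= [199, 30, 76]

query (1,1) [L4,L5,L6,L7,L8,L9] — begin 0,0,0
+L4 (α=4/7) → [384/7, 508/7, 104]
+L5 (α=2/5) → [782/7, 2308/35, 662/5]
+L6 (α=1/3) → [2537/21, 10181/105, 523/5]
+L7 (α=3/4) → [2789/84, 15013/210, 1057/5]
+L8 (α=4/5) → [33029/420, 224173/1050, 2397/25]
+L9 (α=1/4) → [63549/560, 227673/1400, 2729/25]
rounded: [113, 163, 109]


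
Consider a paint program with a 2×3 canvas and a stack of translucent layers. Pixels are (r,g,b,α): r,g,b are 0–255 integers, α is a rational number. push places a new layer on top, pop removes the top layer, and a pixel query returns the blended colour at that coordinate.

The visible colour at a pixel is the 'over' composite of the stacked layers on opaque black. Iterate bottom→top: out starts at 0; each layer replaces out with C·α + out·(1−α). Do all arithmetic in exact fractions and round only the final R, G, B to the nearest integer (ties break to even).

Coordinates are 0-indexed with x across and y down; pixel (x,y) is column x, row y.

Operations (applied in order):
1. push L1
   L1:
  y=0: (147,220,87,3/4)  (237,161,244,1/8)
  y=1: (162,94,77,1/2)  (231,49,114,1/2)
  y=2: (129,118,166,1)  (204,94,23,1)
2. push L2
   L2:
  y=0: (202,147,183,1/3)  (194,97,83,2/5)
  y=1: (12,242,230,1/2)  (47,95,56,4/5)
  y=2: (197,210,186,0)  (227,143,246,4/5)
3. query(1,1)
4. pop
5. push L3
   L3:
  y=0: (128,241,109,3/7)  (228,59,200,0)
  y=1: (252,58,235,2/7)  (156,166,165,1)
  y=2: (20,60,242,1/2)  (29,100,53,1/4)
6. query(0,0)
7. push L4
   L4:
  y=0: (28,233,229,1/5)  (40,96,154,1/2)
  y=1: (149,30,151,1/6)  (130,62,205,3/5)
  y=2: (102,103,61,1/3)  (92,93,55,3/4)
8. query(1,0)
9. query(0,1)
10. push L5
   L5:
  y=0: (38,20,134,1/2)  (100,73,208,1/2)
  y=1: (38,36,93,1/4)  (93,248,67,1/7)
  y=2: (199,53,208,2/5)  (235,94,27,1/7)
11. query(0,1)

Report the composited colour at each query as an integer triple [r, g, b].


(1,1) stack=L1,L2; from [0,0,0]:
L1 α=1/2: [231/2, 49/2, 57]
L2 α=4/5: [607/10, 809/10, 281/5]
→ [61, 81, 56]

at x=0,y=0 over L1,L3:
+L1 (α=3/4) → [441/4, 165, 261/4]
+L3 (α=3/7) → [825/7, 1383/7, 84]
rounded: [118, 198, 84]

query (1,0) [L1,L3,L4] — begin 0,0,0
L1 α=1/8: [237/8, 161/8, 61/2]
L3 α=0: [237/8, 161/8, 61/2]
L4 α=1/2: [557/16, 929/16, 369/4]
→ [35, 58, 92]

(0,1) stack=L1,L3,L4; from [0,0,0]:
+L1 (α=1/2) → [81, 47, 77/2]
+L3 (α=2/7) → [909/7, 351/7, 1325/14]
+L4 (α=1/6) → [2794/21, 655/14, 2913/28]
rounded: [133, 47, 104]

query (0,1) [L1,L3,L4,L5] — begin 0,0,0
after L1 α=1/2: [81, 47, 77/2]
after L3 α=2/7: [909/7, 351/7, 1325/14]
after L4 α=1/6: [2794/21, 655/14, 2913/28]
after L5 α=1/4: [765/7, 2469/56, 11343/112]
= [109, 44, 101]


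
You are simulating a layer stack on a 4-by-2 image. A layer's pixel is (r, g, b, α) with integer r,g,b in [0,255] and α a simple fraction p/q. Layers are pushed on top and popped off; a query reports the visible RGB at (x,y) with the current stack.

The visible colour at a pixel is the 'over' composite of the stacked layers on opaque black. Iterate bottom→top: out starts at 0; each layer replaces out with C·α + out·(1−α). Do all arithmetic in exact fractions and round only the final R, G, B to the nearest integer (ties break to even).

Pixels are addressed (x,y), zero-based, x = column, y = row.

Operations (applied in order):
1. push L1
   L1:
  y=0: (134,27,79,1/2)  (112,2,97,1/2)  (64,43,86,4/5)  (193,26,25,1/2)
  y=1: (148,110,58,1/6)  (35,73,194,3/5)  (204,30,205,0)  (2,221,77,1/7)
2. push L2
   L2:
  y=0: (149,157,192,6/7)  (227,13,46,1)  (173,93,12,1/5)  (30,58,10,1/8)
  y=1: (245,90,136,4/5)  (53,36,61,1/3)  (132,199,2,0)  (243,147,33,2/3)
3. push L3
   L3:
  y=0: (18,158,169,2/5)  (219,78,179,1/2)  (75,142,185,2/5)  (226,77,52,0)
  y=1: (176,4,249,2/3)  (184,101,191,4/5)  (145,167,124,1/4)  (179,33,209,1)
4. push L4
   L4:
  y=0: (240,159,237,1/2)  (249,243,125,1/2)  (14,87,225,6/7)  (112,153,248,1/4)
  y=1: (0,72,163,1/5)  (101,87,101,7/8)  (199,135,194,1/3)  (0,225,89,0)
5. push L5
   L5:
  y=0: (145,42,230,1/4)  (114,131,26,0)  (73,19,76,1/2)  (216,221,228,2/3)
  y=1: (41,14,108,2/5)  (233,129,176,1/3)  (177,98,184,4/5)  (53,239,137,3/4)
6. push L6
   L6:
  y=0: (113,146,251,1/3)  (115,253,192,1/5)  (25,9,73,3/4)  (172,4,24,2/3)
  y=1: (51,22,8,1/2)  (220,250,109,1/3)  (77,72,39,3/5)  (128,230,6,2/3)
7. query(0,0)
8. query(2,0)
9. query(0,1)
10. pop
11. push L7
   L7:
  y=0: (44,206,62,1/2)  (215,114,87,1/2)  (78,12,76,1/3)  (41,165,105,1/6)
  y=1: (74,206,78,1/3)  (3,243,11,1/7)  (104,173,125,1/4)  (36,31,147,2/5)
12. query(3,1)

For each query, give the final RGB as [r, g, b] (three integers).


at x=0,y=0 over L1,L2,L3,L4,L5,L6:
+L1 (α=1/2) → [67, 27/2, 79/2]
+L2 (α=6/7) → [961/7, 273/2, 2383/14]
+L3 (α=2/5) → [627/7, 1451/10, 11881/70]
+L4 (α=1/2) → [2307/14, 3041/20, 28471/140]
+L5 (α=1/4) → [8951/56, 9963/80, 117613/560]
+L6 (α=1/3) → [12115/84, 15803/120, 62631/280]
→ [144, 132, 224]

(2,0) stack=L1,L2,L3,L4,L5,L6; from [0,0,0]:
after L1 α=4/5: [256/5, 172/5, 344/5]
after L2 α=1/5: [1889/25, 1153/25, 1436/25]
after L3 α=2/5: [9417/125, 10559/125, 13558/125]
after L4 α=6/7: [19917/875, 75809/875, 26044/125]
after L5 α=1/2: [41896/875, 46217/875, 17772/125]
after L6 α=3/4: [107521/3500, 34921/1750, 45147/500]
→ [31, 20, 90]

at x=0,y=1 over L1,L2,L3,L4,L5,L6:
after L1 α=1/6: [74/3, 55/3, 29/3]
after L2 α=4/5: [3014/15, 227/3, 1661/15]
after L3 α=2/3: [8294/45, 251/9, 9131/45]
after L4 α=1/5: [33176/225, 1652/45, 43859/225]
after L5 α=2/5: [39326/375, 2072/75, 60059/375]
after L6 α=1/2: [58451/750, 1861/75, 63059/750]
rounded: [78, 25, 84]

(3,1) stack=L1,L2,L3,L4,L5,L7; from [0,0,0]:
after L1 α=1/7: [2/7, 221/7, 11]
after L2 α=2/3: [3404/21, 2279/21, 77/3]
after L3 α=1: [179, 33, 209]
after L4 α=0: [179, 33, 209]
after L5 α=3/4: [169/2, 375/2, 155]
after L7 α=2/5: [651/10, 1249/10, 759/5]
rounded: [65, 125, 152]


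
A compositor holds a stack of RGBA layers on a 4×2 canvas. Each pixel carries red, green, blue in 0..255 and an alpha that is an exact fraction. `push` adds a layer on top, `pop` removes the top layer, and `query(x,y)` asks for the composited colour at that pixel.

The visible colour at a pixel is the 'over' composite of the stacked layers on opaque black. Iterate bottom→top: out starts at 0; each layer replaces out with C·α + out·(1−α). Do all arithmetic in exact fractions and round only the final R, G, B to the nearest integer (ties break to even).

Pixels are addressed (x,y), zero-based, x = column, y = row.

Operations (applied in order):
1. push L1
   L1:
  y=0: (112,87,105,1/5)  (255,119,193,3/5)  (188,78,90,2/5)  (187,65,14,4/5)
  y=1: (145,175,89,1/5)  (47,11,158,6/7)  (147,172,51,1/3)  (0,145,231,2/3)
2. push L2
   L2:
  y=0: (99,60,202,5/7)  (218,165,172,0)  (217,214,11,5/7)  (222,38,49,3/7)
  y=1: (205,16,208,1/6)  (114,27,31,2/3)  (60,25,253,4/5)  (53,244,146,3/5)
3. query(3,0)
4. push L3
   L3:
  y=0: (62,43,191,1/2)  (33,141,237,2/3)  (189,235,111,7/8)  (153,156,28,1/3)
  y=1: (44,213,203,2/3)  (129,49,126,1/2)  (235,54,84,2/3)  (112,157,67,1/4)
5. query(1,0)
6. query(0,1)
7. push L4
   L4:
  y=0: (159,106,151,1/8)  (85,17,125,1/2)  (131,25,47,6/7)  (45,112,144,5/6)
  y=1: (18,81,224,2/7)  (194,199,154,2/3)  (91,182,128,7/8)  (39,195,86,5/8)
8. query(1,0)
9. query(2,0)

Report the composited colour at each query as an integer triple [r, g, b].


query (3,0) [L1,L2] — begin 0,0,0
after L1 α=4/5: [748/5, 52, 56/5]
after L2 α=3/7: [6322/35, 46, 137/5]
rounded: [181, 46, 27]

query (1,0) [L1,L2,L3] — begin 0,0,0
+L1 (α=3/5) → [153, 357/5, 579/5]
+L2 (α=0) → [153, 357/5, 579/5]
+L3 (α=2/3) → [73, 589/5, 983/5]
→ [73, 118, 197]

query (0,1) [L1,L2,L3] — begin 0,0,0
+L1 (α=1/5) → [29, 35, 89/5]
+L2 (α=1/6) → [175/3, 191/6, 99/2]
+L3 (α=2/3) → [439/9, 2747/18, 911/6]
rounded: [49, 153, 152]

query (1,0) [L1,L2,L3,L4] — begin 0,0,0
after L1 α=3/5: [153, 357/5, 579/5]
after L2 α=0: [153, 357/5, 579/5]
after L3 α=2/3: [73, 589/5, 983/5]
after L4 α=1/2: [79, 337/5, 804/5]
→ [79, 67, 161]

query (2,0) [L1,L2,L3,L4] — begin 0,0,0
after L1 α=2/5: [376/5, 156/5, 36]
after L2 α=5/7: [6177/35, 5662/35, 127/7]
after L3 α=7/8: [26241/140, 63237/280, 2783/28]
after L4 α=6/7: [136281/980, 105237/1960, 10679/196]
= [139, 54, 54]


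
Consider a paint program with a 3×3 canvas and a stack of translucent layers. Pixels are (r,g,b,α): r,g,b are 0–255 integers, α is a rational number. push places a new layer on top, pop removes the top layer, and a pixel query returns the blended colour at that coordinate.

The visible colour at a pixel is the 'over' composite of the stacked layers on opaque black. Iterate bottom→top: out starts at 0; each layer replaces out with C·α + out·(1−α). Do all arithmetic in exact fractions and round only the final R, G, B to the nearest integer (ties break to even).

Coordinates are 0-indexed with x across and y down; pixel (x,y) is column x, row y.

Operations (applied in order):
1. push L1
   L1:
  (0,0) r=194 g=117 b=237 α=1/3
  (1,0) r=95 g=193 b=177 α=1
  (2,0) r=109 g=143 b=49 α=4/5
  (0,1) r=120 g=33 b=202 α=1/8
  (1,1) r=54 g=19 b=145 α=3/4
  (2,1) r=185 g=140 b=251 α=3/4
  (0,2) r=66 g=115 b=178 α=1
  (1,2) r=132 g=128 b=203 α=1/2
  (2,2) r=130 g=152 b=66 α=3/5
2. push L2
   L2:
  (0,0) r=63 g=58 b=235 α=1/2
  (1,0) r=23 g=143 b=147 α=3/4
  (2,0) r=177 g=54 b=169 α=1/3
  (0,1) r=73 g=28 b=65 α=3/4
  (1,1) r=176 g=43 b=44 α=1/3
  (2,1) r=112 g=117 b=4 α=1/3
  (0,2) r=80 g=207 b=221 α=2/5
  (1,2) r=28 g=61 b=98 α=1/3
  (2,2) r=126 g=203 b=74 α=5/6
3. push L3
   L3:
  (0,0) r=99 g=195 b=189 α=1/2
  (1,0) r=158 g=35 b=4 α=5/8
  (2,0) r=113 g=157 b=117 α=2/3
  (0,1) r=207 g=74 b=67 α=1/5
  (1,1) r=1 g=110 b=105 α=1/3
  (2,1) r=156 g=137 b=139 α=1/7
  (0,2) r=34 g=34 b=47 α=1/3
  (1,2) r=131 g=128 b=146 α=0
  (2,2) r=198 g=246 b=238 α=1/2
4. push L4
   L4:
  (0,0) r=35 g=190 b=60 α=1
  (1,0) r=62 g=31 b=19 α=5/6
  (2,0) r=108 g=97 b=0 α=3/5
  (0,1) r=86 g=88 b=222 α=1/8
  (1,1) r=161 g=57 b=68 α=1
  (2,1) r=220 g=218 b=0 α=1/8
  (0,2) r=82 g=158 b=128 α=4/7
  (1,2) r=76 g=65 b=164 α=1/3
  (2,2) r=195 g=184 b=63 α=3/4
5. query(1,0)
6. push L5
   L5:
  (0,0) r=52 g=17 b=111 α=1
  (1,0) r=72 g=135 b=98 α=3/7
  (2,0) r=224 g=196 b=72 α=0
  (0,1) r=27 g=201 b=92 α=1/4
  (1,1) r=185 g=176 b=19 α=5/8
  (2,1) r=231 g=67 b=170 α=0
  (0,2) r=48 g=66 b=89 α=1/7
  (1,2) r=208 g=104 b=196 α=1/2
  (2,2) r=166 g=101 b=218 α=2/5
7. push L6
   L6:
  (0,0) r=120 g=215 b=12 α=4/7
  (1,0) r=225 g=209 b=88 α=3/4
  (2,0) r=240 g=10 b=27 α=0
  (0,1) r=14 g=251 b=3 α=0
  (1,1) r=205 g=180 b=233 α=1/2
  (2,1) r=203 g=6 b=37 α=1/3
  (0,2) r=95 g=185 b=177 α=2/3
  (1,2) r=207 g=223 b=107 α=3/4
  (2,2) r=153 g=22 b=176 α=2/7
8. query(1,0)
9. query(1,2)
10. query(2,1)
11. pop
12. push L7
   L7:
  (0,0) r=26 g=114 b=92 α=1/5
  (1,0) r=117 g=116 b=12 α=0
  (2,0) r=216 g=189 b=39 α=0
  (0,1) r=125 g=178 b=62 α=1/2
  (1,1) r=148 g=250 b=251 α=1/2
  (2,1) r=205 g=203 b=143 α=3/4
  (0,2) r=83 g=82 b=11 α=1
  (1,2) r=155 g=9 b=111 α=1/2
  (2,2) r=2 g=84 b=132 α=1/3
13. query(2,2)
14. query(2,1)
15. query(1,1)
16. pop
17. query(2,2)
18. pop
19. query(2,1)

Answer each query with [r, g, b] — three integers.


(1,0) stack=L1,L2,L3,L4; from [0,0,0]:
after L1 α=1: [95, 193, 177]
after L2 α=3/4: [41, 311/2, 309/2]
after L3 α=5/8: [913/8, 1283/16, 967/16]
after L4 α=5/6: [1131/16, 3763/96, 829/32]
rounded: [71, 39, 26]

(1,0) stack=L1,L2,L3,L4,L5,L6; from [0,0,0]:
L1 α=1: [95, 193, 177]
L2 α=3/4: [41, 311/2, 309/2]
L3 α=5/8: [913/8, 1283/16, 967/16]
L4 α=5/6: [1131/16, 3763/96, 829/32]
L5 α=3/7: [285/4, 13483/168, 3181/56]
L6 α=3/4: [2985/16, 118819/672, 17965/224]
= [187, 177, 80]

(1,2) stack=L1,L2,L3,L4,L5,L6; from [0,0,0]:
+L1 (α=1/2) → [66, 64, 203/2]
+L2 (α=1/3) → [160/3, 63, 301/3]
+L3 (α=0) → [160/3, 63, 301/3]
+L4 (α=1/3) → [548/9, 191/3, 1094/9]
+L5 (α=1/2) → [1210/9, 503/6, 1429/9]
+L6 (α=3/4) → [6799/36, 4517/24, 2159/18]
→ [189, 188, 120]

(2,1) stack=L1,L2,L3,L4,L5,L6; from [0,0,0]:
L1 α=3/4: [555/4, 105, 753/4]
L2 α=1/3: [779/6, 109, 761/6]
L3 α=1/7: [935/7, 113, 900/7]
L4 α=1/8: [1155/8, 1009/8, 225/2]
L5 α=0: [1155/8, 1009/8, 225/2]
L6 α=1/3: [1967/12, 1033/12, 262/3]
→ [164, 86, 87]

query (2,2) [L1,L2,L3,L4,L5,L7] — begin 0,0,0
+L1 (α=3/5) → [78, 456/5, 198/5]
+L2 (α=5/6) → [118, 5531/30, 1024/15]
+L3 (α=1/2) → [158, 12911/60, 2297/15]
+L4 (α=3/4) → [743/4, 46031/240, 1283/15]
+L5 (α=2/5) → [3557/20, 62191/400, 3463/25]
+L7 (α=1/3) → [3577/30, 78991/600, 10226/75]
= [119, 132, 136]

at x=2,y=1 over L1,L2,L3,L4,L5,L7:
+L1 (α=3/4) → [555/4, 105, 753/4]
+L2 (α=1/3) → [779/6, 109, 761/6]
+L3 (α=1/7) → [935/7, 113, 900/7]
+L4 (α=1/8) → [1155/8, 1009/8, 225/2]
+L5 (α=0) → [1155/8, 1009/8, 225/2]
+L7 (α=3/4) → [6075/32, 5881/32, 1083/8]
→ [190, 184, 135]

at x=1,y=1 over L1,L2,L3,L4,L5,L7:
after L1 α=3/4: [81/2, 57/4, 435/4]
after L2 α=1/3: [257/3, 143/6, 523/6]
after L3 α=1/3: [517/9, 473/9, 838/9]
after L4 α=1: [161, 57, 68]
after L5 α=5/8: [176, 1051/8, 299/8]
after L7 α=1/2: [162, 3051/16, 2307/16]
rounded: [162, 191, 144]

(2,2) stack=L1,L2,L3,L4,L5; from [0,0,0]:
+L1 (α=3/5) → [78, 456/5, 198/5]
+L2 (α=5/6) → [118, 5531/30, 1024/15]
+L3 (α=1/2) → [158, 12911/60, 2297/15]
+L4 (α=3/4) → [743/4, 46031/240, 1283/15]
+L5 (α=2/5) → [3557/20, 62191/400, 3463/25]
= [178, 155, 139]

at x=2,y=1 over L1,L2,L3,L4:
after L1 α=3/4: [555/4, 105, 753/4]
after L2 α=1/3: [779/6, 109, 761/6]
after L3 α=1/7: [935/7, 113, 900/7]
after L4 α=1/8: [1155/8, 1009/8, 225/2]
rounded: [144, 126, 112]


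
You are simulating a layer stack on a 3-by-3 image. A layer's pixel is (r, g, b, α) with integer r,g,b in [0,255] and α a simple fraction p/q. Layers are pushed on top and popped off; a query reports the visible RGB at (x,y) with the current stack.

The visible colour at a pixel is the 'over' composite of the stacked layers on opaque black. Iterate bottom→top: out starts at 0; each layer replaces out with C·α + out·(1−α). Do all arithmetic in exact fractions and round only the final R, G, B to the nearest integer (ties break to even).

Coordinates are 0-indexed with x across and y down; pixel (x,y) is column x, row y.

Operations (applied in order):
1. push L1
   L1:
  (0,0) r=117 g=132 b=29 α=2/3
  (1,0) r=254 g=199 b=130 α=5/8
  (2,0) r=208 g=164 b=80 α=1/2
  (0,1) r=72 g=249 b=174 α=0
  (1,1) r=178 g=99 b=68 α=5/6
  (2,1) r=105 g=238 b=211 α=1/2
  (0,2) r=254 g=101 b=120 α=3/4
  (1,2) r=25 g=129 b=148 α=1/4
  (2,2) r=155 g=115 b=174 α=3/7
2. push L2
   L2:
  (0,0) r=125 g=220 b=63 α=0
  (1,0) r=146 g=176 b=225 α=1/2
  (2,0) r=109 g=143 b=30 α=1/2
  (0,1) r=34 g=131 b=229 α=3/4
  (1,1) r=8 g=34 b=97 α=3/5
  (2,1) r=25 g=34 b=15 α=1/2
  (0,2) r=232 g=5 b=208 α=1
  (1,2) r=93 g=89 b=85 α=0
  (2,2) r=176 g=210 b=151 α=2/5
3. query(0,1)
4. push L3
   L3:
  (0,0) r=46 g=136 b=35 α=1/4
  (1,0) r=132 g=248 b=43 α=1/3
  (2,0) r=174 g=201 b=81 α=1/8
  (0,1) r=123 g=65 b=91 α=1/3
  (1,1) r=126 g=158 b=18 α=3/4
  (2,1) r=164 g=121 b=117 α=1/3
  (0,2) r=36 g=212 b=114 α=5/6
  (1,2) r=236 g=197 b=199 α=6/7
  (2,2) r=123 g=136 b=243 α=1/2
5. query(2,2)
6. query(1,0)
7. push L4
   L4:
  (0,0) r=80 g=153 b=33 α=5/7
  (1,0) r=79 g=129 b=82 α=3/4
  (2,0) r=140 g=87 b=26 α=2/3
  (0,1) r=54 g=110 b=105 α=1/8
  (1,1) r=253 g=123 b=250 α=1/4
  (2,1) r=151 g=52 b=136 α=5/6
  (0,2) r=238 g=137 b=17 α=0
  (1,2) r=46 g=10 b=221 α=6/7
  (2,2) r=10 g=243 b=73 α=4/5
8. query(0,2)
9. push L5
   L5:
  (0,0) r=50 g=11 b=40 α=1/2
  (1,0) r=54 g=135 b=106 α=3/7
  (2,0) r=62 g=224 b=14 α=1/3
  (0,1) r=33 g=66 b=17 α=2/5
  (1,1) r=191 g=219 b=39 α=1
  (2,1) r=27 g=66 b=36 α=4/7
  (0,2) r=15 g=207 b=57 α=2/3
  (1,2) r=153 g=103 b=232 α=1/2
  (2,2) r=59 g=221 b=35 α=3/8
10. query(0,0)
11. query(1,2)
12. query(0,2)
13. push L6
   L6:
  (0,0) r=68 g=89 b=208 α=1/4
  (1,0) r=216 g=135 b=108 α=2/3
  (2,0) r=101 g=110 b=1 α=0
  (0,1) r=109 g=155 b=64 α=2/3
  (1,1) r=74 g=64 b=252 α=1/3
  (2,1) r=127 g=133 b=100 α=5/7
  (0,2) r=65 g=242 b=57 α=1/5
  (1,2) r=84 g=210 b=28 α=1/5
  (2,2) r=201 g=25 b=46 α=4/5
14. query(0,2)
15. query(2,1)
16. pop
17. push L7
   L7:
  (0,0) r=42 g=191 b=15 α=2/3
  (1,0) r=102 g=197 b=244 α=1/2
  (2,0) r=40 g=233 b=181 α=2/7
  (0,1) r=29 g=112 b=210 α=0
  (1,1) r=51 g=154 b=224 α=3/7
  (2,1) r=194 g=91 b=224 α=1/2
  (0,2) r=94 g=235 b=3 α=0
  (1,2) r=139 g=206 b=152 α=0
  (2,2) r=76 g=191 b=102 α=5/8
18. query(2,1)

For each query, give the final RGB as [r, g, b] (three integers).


at x=0,y=1 over L1,L2:
after L1 α=0: [0, 0, 0]
after L2 α=3/4: [51/2, 393/4, 687/4]
rounded: [26, 98, 172]

(2,2) stack=L1,L2,L3; from [0,0,0]:
after L1 α=3/7: [465/7, 345/7, 522/7]
after L2 α=2/5: [3859/35, 795/7, 736/7]
after L3 α=1/2: [4082/35, 1747/14, 2437/14]
→ [117, 125, 174]

at x=1,y=0 over L1,L2,L3:
after L1 α=5/8: [635/4, 995/8, 325/4]
after L2 α=1/2: [1219/8, 2403/16, 1225/8]
after L3 α=1/3: [1747/12, 4387/24, 1397/12]
→ [146, 183, 116]

(0,2) stack=L1,L2,L3,L4; from [0,0,0]:
L1 α=3/4: [381/2, 303/4, 90]
L2 α=1: [232, 5, 208]
L3 α=5/6: [206/3, 355/2, 389/3]
L4 α=0: [206/3, 355/2, 389/3]
→ [69, 178, 130]

query (0,0) [L1,L2,L3,L4,L5] — begin 0,0,0
after L1 α=2/3: [78, 88, 58/3]
after L2 α=0: [78, 88, 58/3]
after L3 α=1/4: [70, 100, 93/4]
after L4 α=5/7: [540/7, 965/7, 423/14]
after L5 α=1/2: [445/7, 521/7, 983/28]
rounded: [64, 74, 35]

at x=1,y=2 over L1,L2,L3,L4,L5:
after L1 α=1/4: [25/4, 129/4, 37]
after L2 α=0: [25/4, 129/4, 37]
after L3 α=6/7: [5689/28, 4857/28, 1231/7]
after L4 α=6/7: [13417/196, 6537/196, 10513/49]
after L5 α=1/2: [43405/392, 26725/392, 21881/98]
→ [111, 68, 223]

at x=0,y=2 over L1,L2,L3,L4,L5:
after L1 α=3/4: [381/2, 303/4, 90]
after L2 α=1: [232, 5, 208]
after L3 α=5/6: [206/3, 355/2, 389/3]
after L4 α=0: [206/3, 355/2, 389/3]
after L5 α=2/3: [296/9, 1183/6, 731/9]
rounded: [33, 197, 81]

query (0,2) [L1,L2,L3,L4,L5,L6] — begin 0,0,0
after L1 α=3/4: [381/2, 303/4, 90]
after L2 α=1: [232, 5, 208]
after L3 α=5/6: [206/3, 355/2, 389/3]
after L4 α=0: [206/3, 355/2, 389/3]
after L5 α=2/3: [296/9, 1183/6, 731/9]
after L6 α=1/5: [1769/45, 3092/15, 3437/45]
rounded: [39, 206, 76]

(2,1) stack=L1,L2,L3,L4,L5,L6; from [0,0,0]:
after L1 α=1/2: [105/2, 119, 211/2]
after L2 α=1/2: [155/4, 153/2, 241/4]
after L3 α=1/3: [161/2, 274/3, 475/6]
after L4 α=5/6: [557/4, 527/9, 4555/36]
after L5 α=4/7: [2103/28, 1319/21, 6283/84]
after L6 α=5/7: [10993/98, 16603/147, 27283/294]
= [112, 113, 93]

query (2,1) [L1,L2,L3,L4,L5,L7] — begin 0,0,0
after L1 α=1/2: [105/2, 119, 211/2]
after L2 α=1/2: [155/4, 153/2, 241/4]
after L3 α=1/3: [161/2, 274/3, 475/6]
after L4 α=5/6: [557/4, 527/9, 4555/36]
after L5 α=4/7: [2103/28, 1319/21, 6283/84]
after L7 α=1/2: [7535/56, 1615/21, 25099/168]
→ [135, 77, 149]


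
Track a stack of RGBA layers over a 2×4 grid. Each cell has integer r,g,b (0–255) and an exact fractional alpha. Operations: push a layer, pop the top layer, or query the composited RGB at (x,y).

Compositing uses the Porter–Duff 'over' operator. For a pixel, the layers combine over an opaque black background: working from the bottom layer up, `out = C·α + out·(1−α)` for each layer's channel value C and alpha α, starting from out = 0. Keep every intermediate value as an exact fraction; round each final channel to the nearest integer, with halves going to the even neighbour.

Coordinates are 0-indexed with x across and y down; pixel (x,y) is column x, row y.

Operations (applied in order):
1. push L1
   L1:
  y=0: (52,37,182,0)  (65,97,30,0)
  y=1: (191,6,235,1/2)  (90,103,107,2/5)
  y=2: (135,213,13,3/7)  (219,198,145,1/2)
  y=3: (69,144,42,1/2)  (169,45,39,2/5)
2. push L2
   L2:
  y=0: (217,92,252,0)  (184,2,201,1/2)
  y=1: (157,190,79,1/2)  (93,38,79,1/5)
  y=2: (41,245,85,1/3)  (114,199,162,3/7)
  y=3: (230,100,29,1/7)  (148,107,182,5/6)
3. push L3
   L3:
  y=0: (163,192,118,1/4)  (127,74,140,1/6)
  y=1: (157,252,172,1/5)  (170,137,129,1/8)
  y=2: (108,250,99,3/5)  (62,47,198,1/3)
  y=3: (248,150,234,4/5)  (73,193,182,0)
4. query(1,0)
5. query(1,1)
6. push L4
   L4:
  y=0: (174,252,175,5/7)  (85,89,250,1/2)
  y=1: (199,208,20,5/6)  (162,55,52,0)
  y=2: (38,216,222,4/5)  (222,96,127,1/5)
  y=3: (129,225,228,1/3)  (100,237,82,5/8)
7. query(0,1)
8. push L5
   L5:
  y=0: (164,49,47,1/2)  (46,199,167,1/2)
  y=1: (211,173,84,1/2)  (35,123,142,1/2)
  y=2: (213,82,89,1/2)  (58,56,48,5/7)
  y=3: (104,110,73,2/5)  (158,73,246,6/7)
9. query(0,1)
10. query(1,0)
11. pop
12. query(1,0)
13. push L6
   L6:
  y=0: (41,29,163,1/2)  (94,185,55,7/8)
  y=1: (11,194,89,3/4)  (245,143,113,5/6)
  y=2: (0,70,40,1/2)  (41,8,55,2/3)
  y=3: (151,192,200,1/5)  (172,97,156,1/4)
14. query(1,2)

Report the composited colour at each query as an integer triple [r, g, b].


at x=1,y=0 over L1,L2,L3:
after L1 α=0: [0, 0, 0]
after L2 α=1/2: [92, 1, 201/2]
after L3 α=1/6: [587/6, 79/6, 1285/12]
rounded: [98, 13, 107]

at x=1,y=1 over L1,L2,L3:
after L1 α=2/5: [36, 206/5, 214/5]
after L2 α=1/5: [237/5, 1014/25, 1251/25]
after L3 α=1/8: [2509/40, 10523/200, 5991/100]
= [63, 53, 60]

at x=0,y=1 over L1,L2,L3,L4:
+L1 (α=1/2) → [191/2, 3, 235/2]
+L2 (α=1/2) → [505/4, 193/2, 393/4]
+L3 (α=1/5) → [662/5, 638/5, 113]
+L4 (α=5/6) → [1879/10, 973/5, 71/2]
→ [188, 195, 36]

(0,1) stack=L1,L2,L3,L4,L5; from [0,0,0]:
L1 α=1/2: [191/2, 3, 235/2]
L2 α=1/2: [505/4, 193/2, 393/4]
L3 α=1/5: [662/5, 638/5, 113]
L4 α=5/6: [1879/10, 973/5, 71/2]
L5 α=1/2: [3989/20, 919/5, 239/4]
rounded: [199, 184, 60]

at x=1,y=0 over L1,L2,L3,L4,L5:
after L1 α=0: [0, 0, 0]
after L2 α=1/2: [92, 1, 201/2]
after L3 α=1/6: [587/6, 79/6, 1285/12]
after L4 α=1/2: [1097/12, 613/12, 4285/24]
after L5 α=1/2: [1649/24, 3001/24, 8293/48]
→ [69, 125, 173]

at x=1,y=0 over L1,L2,L3,L4:
after L1 α=0: [0, 0, 0]
after L2 α=1/2: [92, 1, 201/2]
after L3 α=1/6: [587/6, 79/6, 1285/12]
after L4 α=1/2: [1097/12, 613/12, 4285/24]
rounded: [91, 51, 179]

query (1,2) [L1,L2,L3,L4,L6] — begin 0,0,0
L1 α=1/2: [219/2, 99, 145/2]
L2 α=3/7: [780/7, 993/7, 776/7]
L3 α=1/3: [1994/21, 2315/21, 2938/21]
L4 α=1/5: [12638/105, 11276/105, 14419/105]
L6 α=2/3: [21248/315, 12956/315, 25969/315]
→ [67, 41, 82]


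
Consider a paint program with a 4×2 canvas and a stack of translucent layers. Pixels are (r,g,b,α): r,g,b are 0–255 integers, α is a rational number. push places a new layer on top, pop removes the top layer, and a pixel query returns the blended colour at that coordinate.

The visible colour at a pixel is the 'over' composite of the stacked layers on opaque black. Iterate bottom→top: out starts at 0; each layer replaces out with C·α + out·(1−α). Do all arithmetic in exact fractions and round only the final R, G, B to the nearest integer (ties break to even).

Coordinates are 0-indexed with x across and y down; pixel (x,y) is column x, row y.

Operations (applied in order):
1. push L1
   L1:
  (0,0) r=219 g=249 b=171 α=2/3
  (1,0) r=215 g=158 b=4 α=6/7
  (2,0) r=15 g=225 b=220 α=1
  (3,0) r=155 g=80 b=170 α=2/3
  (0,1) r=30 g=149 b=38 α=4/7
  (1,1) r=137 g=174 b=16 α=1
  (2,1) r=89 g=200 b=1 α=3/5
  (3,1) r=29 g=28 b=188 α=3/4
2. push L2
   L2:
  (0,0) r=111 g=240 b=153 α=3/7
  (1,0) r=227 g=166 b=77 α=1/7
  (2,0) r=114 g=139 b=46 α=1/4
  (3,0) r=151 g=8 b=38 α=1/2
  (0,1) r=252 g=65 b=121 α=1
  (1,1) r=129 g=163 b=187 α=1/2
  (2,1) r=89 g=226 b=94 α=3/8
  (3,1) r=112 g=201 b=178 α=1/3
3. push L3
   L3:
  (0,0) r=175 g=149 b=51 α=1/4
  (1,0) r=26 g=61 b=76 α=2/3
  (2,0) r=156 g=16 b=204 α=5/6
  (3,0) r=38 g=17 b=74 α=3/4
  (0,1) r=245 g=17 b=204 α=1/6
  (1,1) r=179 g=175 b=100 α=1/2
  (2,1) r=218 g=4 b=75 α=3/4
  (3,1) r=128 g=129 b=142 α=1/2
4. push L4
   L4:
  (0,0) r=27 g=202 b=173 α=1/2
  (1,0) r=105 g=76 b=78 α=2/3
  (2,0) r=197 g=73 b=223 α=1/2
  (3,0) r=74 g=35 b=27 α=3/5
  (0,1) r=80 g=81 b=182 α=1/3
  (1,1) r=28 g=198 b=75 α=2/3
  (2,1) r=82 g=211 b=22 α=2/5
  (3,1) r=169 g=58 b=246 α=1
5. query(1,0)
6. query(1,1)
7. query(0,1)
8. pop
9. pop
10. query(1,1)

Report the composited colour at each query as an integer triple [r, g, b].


query (1,0) [L1,L2,L3,L4] — begin 0,0,0
L1 α=6/7: [1290/7, 948/7, 24/7]
L2 α=1/7: [9329/49, 6850/49, 683/49]
L3 α=2/3: [3959/49, 4276/49, 8131/147]
L4 α=2/3: [14249/147, 3908/49, 31063/441]
→ [97, 80, 70]

(1,1) stack=L1,L2,L3,L4; from [0,0,0]:
L1 α=1: [137, 174, 16]
L2 α=1/2: [133, 337/2, 203/2]
L3 α=1/2: [156, 687/4, 403/4]
L4 α=2/3: [212/3, 757/4, 1003/12]
→ [71, 189, 84]

query (0,1) [L1,L2,L3,L4] — begin 0,0,0
+L1 (α=4/7) → [120/7, 596/7, 152/7]
+L2 (α=1) → [252, 65, 121]
+L3 (α=1/6) → [1505/6, 57, 809/6]
+L4 (α=1/3) → [1745/9, 65, 1355/9]
rounded: [194, 65, 151]

(1,1) stack=L1,L2; from [0,0,0]:
L1 α=1: [137, 174, 16]
L2 α=1/2: [133, 337/2, 203/2]
= [133, 168, 102]


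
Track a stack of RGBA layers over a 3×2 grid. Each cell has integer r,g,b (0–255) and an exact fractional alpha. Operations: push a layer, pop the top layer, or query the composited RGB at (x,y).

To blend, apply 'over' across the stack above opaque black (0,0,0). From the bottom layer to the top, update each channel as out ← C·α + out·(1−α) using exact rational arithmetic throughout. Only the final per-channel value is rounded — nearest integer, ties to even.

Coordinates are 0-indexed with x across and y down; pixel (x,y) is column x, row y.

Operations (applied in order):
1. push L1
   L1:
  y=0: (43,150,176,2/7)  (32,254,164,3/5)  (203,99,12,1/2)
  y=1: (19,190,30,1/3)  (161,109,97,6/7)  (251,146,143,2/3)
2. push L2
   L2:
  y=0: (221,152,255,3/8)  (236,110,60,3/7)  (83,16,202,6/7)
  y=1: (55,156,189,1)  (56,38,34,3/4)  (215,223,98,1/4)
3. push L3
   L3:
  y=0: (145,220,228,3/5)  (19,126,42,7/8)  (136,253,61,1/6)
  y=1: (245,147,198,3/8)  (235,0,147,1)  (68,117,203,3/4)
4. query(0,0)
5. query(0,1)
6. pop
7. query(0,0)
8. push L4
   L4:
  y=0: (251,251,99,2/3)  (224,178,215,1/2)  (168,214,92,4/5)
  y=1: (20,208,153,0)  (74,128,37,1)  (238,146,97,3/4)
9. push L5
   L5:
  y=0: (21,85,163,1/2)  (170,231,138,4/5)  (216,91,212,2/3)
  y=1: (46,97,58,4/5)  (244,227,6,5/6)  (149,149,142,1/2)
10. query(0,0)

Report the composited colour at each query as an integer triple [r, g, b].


(0,0) stack=L1,L2,L3; from [0,0,0]:
+L1 (α=2/7) → [86/7, 300/7, 352/7]
+L2 (α=3/8) → [5071/56, 1173/14, 7115/56]
+L3 (α=3/5) → [17251/140, 5793/35, 26267/140]
→ [123, 166, 188]

at x=0,y=1 over L1,L2,L3:
L1 α=1/3: [19/3, 190/3, 10]
L2 α=1: [55, 156, 189]
L3 α=3/8: [505/4, 1221/8, 1539/8]
rounded: [126, 153, 192]

(0,0) stack=L1,L2; from [0,0,0]:
+L1 (α=2/7) → [86/7, 300/7, 352/7]
+L2 (α=3/8) → [5071/56, 1173/14, 7115/56]
→ [91, 84, 127]

at x=0,y=0 over L1,L2,L4,L5:
L1 α=2/7: [86/7, 300/7, 352/7]
L2 α=3/8: [5071/56, 1173/14, 7115/56]
L4 α=2/3: [11061/56, 8201/42, 18203/168]
L5 α=1/2: [12237/112, 11771/84, 45587/336]
→ [109, 140, 136]


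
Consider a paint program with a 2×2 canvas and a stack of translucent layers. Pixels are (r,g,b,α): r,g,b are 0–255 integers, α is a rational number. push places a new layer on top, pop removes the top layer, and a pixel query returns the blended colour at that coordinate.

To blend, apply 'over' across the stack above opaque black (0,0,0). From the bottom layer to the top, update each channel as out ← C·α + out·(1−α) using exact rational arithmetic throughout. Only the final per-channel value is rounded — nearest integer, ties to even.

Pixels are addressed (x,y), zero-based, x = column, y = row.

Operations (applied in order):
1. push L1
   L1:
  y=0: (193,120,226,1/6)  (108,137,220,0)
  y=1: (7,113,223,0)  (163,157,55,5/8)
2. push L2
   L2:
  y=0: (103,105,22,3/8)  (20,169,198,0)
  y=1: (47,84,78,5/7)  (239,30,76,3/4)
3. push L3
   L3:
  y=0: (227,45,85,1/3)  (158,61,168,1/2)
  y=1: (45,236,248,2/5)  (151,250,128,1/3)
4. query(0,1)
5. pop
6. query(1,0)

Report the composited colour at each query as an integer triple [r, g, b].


(0,1) stack=L1,L2,L3; from [0,0,0]:
L1 α=0: [0, 0, 0]
L2 α=5/7: [235/7, 60, 390/7]
L3 α=2/5: [267/7, 652/5, 4642/35]
= [38, 130, 133]

at x=1,y=0 over L1,L2:
+L1 (α=0) → [0, 0, 0]
+L2 (α=0) → [0, 0, 0]
→ [0, 0, 0]


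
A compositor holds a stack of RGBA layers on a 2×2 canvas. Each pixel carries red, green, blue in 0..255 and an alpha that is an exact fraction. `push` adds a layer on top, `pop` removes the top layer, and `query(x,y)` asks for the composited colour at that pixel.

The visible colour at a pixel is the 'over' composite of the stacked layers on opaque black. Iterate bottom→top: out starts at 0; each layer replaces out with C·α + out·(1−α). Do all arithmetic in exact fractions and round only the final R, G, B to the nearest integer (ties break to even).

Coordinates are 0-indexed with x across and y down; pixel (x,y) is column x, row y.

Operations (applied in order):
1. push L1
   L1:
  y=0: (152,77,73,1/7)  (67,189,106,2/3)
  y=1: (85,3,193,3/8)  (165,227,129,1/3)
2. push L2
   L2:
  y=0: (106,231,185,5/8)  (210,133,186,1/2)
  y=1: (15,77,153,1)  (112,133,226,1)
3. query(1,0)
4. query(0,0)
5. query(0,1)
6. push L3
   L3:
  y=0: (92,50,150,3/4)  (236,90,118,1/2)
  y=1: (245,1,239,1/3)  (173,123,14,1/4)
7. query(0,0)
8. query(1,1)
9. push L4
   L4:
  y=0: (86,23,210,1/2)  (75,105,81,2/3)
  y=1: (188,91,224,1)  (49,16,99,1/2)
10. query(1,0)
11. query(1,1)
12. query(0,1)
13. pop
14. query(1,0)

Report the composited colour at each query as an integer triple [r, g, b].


query (1,0) [L1,L2] — begin 0,0,0
+L1 (α=2/3) → [134/3, 126, 212/3]
+L2 (α=1/2) → [382/3, 259/2, 385/3]
rounded: [127, 130, 128]

query (0,0) [L1,L2] — begin 0,0,0
+L1 (α=1/7) → [152/7, 11, 73/7]
+L2 (α=5/8) → [2083/28, 297/2, 3347/28]
= [74, 148, 120]

at x=0,y=1 over L1,L2:
+L1 (α=3/8) → [255/8, 9/8, 579/8]
+L2 (α=1) → [15, 77, 153]
rounded: [15, 77, 153]

(0,0) stack=L1,L2,L3; from [0,0,0]:
+L1 (α=1/7) → [152/7, 11, 73/7]
+L2 (α=5/8) → [2083/28, 297/2, 3347/28]
+L3 (α=3/4) → [9811/112, 597/8, 15947/112]
→ [88, 75, 142]

at x=1,y=1 over L1,L2,L3:
after L1 α=1/3: [55, 227/3, 43]
after L2 α=1: [112, 133, 226]
after L3 α=1/4: [509/4, 261/2, 173]
→ [127, 130, 173]

(1,0) stack=L1,L2,L3,L4; from [0,0,0]:
L1 α=2/3: [134/3, 126, 212/3]
L2 α=1/2: [382/3, 259/2, 385/3]
L3 α=1/2: [545/3, 439/4, 739/6]
L4 α=2/3: [995/9, 1279/12, 1711/18]
= [111, 107, 95]

at x=1,y=1 over L1,L2,L3,L4:
L1 α=1/3: [55, 227/3, 43]
L2 α=1: [112, 133, 226]
L3 α=1/4: [509/4, 261/2, 173]
L4 α=1/2: [705/8, 293/4, 136]
= [88, 73, 136]

at x=0,y=1 over L1,L2,L3,L4:
L1 α=3/8: [255/8, 9/8, 579/8]
L2 α=1: [15, 77, 153]
L3 α=1/3: [275/3, 155/3, 545/3]
L4 α=1: [188, 91, 224]
→ [188, 91, 224]

query (1,0) [L1,L2,L3] — begin 0,0,0
L1 α=2/3: [134/3, 126, 212/3]
L2 α=1/2: [382/3, 259/2, 385/3]
L3 α=1/2: [545/3, 439/4, 739/6]
rounded: [182, 110, 123]
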